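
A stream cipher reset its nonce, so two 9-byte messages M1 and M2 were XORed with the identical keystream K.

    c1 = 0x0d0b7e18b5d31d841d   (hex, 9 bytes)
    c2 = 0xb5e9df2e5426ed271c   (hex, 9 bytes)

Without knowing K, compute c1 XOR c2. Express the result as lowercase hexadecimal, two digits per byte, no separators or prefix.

c1 ⊕ c2 = (M1 ⊕ K) ⊕ (M2 ⊕ K) = M1 ⊕ M2 — the shared key cancels under XOR.
byte 0: 0d XOR b5 = b8
byte 1: 0b XOR e9 = e2
byte 2: 7e XOR df = a1
byte 3: 18 XOR 2e = 36
byte 4: b5 XOR 54 = e1
byte 5: d3 XOR 26 = f5
byte 6: 1d XOR ed = f0
byte 7: 84 XOR 27 = a3
byte 8: 1d XOR 1c = 01

b8e2a136e1f5f0a301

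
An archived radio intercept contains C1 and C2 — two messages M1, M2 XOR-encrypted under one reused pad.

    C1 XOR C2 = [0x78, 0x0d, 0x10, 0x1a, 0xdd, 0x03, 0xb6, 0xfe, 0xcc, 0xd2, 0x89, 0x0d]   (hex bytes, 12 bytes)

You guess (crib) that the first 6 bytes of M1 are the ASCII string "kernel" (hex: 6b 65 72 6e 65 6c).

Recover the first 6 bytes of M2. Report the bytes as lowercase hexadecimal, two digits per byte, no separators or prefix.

Since C1 ⊕ C2 = M1 ⊕ M2, XORing with the guessed M1 bytes yields the corresponding M2 bytes: M2 = (C1 ⊕ C2) ⊕ M1.
78 ^ 6b = 13
0d ^ 65 = 68
10 ^ 72 = 62
1a ^ 6e = 74
dd ^ 65 = b8
03 ^ 6c = 6f

13686274b86f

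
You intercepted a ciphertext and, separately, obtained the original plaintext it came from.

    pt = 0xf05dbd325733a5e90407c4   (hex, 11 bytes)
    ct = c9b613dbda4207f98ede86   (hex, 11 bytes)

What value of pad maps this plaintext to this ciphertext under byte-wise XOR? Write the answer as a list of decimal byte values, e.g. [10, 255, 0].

Since ct = pt ⊕ pad, XORing both sides with pt gives pad = pt ⊕ ct.
f0 ^ c9 = 39
5d ^ b6 = eb
bd ^ 13 = ae
32 ^ db = e9
57 ^ da = 8d
33 ^ 42 = 71
a5 ^ 07 = a2
e9 ^ f9 = 10
04 ^ 8e = 8a
07 ^ de = d9
c4 ^ 86 = 42

[57, 235, 174, 233, 141, 113, 162, 16, 138, 217, 66]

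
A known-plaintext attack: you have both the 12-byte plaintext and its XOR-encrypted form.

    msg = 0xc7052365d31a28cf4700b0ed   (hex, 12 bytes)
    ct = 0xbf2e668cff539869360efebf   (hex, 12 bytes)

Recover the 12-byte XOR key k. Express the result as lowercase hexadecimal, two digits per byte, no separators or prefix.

Since ct = msg ⊕ k, XORing both sides with msg gives k = msg ⊕ ct.
byte 0: c7 xor bf = 78
byte 1: 05 xor 2e = 2b
byte 2: 23 xor 66 = 45
byte 3: 65 xor 8c = e9
byte 4: d3 xor ff = 2c
byte 5: 1a xor 53 = 49
byte 6: 28 xor 98 = b0
byte 7: cf xor 69 = a6
byte 8: 47 xor 36 = 71
byte 9: 00 xor 0e = 0e
byte 10: b0 xor fe = 4e
byte 11: ed xor bf = 52

782b45e92c49b0a6710e4e52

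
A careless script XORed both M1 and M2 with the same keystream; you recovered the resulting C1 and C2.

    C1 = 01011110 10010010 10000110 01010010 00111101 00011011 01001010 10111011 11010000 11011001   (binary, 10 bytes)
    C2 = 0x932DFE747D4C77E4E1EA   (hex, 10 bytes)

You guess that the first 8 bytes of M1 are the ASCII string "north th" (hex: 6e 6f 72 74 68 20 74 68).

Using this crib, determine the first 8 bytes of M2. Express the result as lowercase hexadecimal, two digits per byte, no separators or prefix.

a3d00a5228774937

First, C1 ⊕ C2 = (M1 ⊕ K) ⊕ (M2 ⊕ K) = M1 ⊕ M2, so the key drops out. Then M2 = (M1 ⊕ M2) ⊕ M1 over the first 8 bytes.
byte 0: (5e XOR 93) XOR 6e = cd XOR 6e = a3
byte 1: (92 XOR 2d) XOR 6f = bf XOR 6f = d0
byte 2: (86 XOR fe) XOR 72 = 78 XOR 72 = 0a
byte 3: (52 XOR 74) XOR 74 = 26 XOR 74 = 52
byte 4: (3d XOR 7d) XOR 68 = 40 XOR 68 = 28
byte 5: (1b XOR 4c) XOR 20 = 57 XOR 20 = 77
byte 6: (4a XOR 77) XOR 74 = 3d XOR 74 = 49
byte 7: (bb XOR e4) XOR 68 = 5f XOR 68 = 37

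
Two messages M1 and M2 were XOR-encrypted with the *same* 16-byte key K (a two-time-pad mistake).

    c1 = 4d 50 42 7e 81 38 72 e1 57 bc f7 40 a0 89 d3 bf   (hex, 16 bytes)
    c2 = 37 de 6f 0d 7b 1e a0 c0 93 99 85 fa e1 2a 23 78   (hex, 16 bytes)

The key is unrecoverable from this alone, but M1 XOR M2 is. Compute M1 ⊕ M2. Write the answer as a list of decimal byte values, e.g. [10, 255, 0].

[122, 142, 45, 115, 250, 38, 210, 33, 196, 37, 114, 186, 65, 163, 240, 199]

c1 ⊕ c2 = (M1 ⊕ K) ⊕ (M2 ⊕ K) = M1 ⊕ M2 — the shared key cancels under XOR.
4d XOR 37 = 7a
50 XOR de = 8e
42 XOR 6f = 2d
7e XOR 0d = 73
81 XOR 7b = fa
38 XOR 1e = 26
72 XOR a0 = d2
e1 XOR c0 = 21
57 XOR 93 = c4
bc XOR 99 = 25
f7 XOR 85 = 72
40 XOR fa = ba
a0 XOR e1 = 41
89 XOR 2a = a3
d3 XOR 23 = f0
bf XOR 78 = c7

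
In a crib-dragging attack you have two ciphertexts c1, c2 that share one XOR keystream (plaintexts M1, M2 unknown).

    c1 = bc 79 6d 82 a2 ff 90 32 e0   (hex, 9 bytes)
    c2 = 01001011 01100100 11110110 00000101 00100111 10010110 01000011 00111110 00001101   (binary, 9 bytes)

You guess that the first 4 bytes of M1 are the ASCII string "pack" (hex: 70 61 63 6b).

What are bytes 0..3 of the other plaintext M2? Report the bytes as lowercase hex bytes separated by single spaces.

First, c1 ⊕ c2 = (M1 ⊕ K) ⊕ (M2 ⊕ K) = M1 ⊕ M2, so the key drops out. Then M2 = (M1 ⊕ M2) ⊕ M1 over the first 4 bytes.
byte 0: (bc XOR 4b) XOR 70 = f7 XOR 70 = 87
byte 1: (79 XOR 64) XOR 61 = 1d XOR 61 = 7c
byte 2: (6d XOR f6) XOR 63 = 9b XOR 63 = f8
byte 3: (82 XOR 05) XOR 6b = 87 XOR 6b = ec

87 7c f8 ec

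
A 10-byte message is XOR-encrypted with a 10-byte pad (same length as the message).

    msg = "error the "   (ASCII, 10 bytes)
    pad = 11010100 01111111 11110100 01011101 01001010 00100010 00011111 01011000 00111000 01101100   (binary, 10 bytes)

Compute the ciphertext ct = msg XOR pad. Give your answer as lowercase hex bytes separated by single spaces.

XOR is its own inverse, so applying the key byte-wise gives the result directly.
byte 0: 101 ⊕ 212 = 177
byte 1: 114 ⊕ 127 =  13
byte 2: 114 ⊕ 244 = 134
byte 3: 111 ⊕  93 =  50
byte 4: 114 ⊕  74 =  56
byte 5:  32 ⊕  34 =   2
byte 6: 116 ⊕  31 = 107
byte 7: 104 ⊕  88 =  48
byte 8: 101 ⊕  56 =  93
byte 9:  32 ⊕ 108 =  76

b1 0d 86 32 38 02 6b 30 5d 4c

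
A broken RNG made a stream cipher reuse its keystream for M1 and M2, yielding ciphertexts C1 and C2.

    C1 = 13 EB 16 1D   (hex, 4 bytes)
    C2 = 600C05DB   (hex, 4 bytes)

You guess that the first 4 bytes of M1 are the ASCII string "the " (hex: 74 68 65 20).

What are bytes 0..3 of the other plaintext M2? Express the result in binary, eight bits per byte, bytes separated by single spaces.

First, C1 ⊕ C2 = (M1 ⊕ K) ⊕ (M2 ⊕ K) = M1 ⊕ M2, so the key drops out. Then M2 = (M1 ⊕ M2) ⊕ M1 over the first 4 bytes.
byte 0: (13 xor 60) xor 74 = 73 xor 74 = 07
byte 1: (eb xor 0c) xor 68 = e7 xor 68 = 8f
byte 2: (16 xor 05) xor 65 = 13 xor 65 = 76
byte 3: (1d xor db) xor 20 = c6 xor 20 = e6

00000111 10001111 01110110 11100110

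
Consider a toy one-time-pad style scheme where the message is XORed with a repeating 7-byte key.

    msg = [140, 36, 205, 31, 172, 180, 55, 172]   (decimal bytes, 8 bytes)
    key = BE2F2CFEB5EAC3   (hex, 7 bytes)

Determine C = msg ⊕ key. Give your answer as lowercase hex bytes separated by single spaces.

The 7-byte key repeats, so the effective keystream is be 2f 2c fe b5 ea c3 be.
byte 0: 8c ^ be = 32
byte 1: 24 ^ 2f = 0b
byte 2: cd ^ 2c = e1
byte 3: 1f ^ fe = e1
byte 4: ac ^ b5 = 19
byte 5: b4 ^ ea = 5e
byte 6: 37 ^ c3 = f4
byte 7: ac ^ be = 12

32 0b e1 e1 19 5e f4 12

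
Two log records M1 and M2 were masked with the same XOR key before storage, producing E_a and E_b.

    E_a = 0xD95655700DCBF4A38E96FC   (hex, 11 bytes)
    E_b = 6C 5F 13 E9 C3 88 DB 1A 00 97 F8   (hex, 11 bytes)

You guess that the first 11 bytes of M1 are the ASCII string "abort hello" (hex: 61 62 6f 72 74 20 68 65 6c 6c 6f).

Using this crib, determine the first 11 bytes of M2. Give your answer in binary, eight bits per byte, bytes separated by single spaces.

11010100 01101011 00101001 11101011 10111010 01100011 01000111 11011100 11100010 01101101 01101011

First, E_a ⊕ E_b = (M1 ⊕ K) ⊕ (M2 ⊕ K) = M1 ⊕ M2, so the key drops out. Then M2 = (M1 ⊕ M2) ⊕ M1 over the first 11 bytes.
byte 0: (d9 XOR 6c) XOR 61 = b5 XOR 61 = d4
byte 1: (56 XOR 5f) XOR 62 = 09 XOR 62 = 6b
byte 2: (55 XOR 13) XOR 6f = 46 XOR 6f = 29
byte 3: (70 XOR e9) XOR 72 = 99 XOR 72 = eb
byte 4: (0d XOR c3) XOR 74 = ce XOR 74 = ba
byte 5: (cb XOR 88) XOR 20 = 43 XOR 20 = 63
byte 6: (f4 XOR db) XOR 68 = 2f XOR 68 = 47
byte 7: (a3 XOR 1a) XOR 65 = b9 XOR 65 = dc
byte 8: (8e XOR 00) XOR 6c = 8e XOR 6c = e2
byte 9: (96 XOR 97) XOR 6c = 01 XOR 6c = 6d
byte 10: (fc XOR f8) XOR 6f = 04 XOR 6f = 6b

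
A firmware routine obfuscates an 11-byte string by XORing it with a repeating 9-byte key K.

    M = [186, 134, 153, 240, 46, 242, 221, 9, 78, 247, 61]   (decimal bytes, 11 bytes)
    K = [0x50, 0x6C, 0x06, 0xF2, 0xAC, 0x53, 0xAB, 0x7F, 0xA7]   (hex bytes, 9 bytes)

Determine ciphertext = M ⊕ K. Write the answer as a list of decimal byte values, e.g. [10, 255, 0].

[234, 234, 159, 2, 130, 161, 118, 118, 233, 167, 81]

The 9-byte key repeats, so the effective keystream is 50 6c 06 f2 ac 53 ab 7f a7 50 6c.
byte 0: ba xor 50 = ea
byte 1: 86 xor 6c = ea
byte 2: 99 xor 06 = 9f
byte 3: f0 xor f2 = 02
byte 4: 2e xor ac = 82
byte 5: f2 xor 53 = a1
byte 6: dd xor ab = 76
byte 7: 09 xor 7f = 76
byte 8: 4e xor a7 = e9
byte 9: f7 xor 50 = a7
byte 10: 3d xor 6c = 51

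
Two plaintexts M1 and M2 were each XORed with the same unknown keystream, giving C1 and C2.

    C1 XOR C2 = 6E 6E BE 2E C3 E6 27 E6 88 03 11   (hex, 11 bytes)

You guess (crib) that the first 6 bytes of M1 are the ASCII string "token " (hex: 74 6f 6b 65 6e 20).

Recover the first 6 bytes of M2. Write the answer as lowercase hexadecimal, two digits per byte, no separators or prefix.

1a01d54badc6

Since C1 ⊕ C2 = M1 ⊕ M2, XORing with the guessed M1 bytes yields the corresponding M2 bytes: M2 = (C1 ⊕ C2) ⊕ M1.
6e ⊕ 74 = 1a
6e ⊕ 6f = 01
be ⊕ 6b = d5
2e ⊕ 65 = 4b
c3 ⊕ 6e = ad
e6 ⊕ 20 = c6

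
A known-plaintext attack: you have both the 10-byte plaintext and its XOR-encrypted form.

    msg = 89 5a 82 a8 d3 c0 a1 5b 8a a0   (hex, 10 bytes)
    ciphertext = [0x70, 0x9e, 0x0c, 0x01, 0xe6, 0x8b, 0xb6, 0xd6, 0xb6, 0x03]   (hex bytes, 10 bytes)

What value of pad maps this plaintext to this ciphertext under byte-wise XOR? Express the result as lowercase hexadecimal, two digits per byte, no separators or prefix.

f9c48ea9354b178d3ca3

Since ciphertext = msg ⊕ pad, XORing both sides with msg gives pad = msg ⊕ ciphertext.
89 xor 70 = f9
5a xor 9e = c4
82 xor 0c = 8e
a8 xor 01 = a9
d3 xor e6 = 35
c0 xor 8b = 4b
a1 xor b6 = 17
5b xor d6 = 8d
8a xor b6 = 3c
a0 xor 03 = a3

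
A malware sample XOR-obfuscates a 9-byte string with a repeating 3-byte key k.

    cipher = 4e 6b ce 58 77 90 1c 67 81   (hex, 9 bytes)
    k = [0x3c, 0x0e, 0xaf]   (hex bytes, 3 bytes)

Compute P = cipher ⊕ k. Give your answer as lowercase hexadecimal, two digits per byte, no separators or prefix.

The 3-byte key repeats, so the effective keystream is 3c 0e af 3c 0e af 3c 0e af.
byte 0: 4e XOR 3c = 72
byte 1: 6b XOR 0e = 65
byte 2: ce XOR af = 61
byte 3: 58 XOR 3c = 64
byte 4: 77 XOR 0e = 79
byte 5: 90 XOR af = 3f
byte 6: 1c XOR 3c = 20
byte 7: 67 XOR 0e = 69
byte 8: 81 XOR af = 2e

72656164793f20692e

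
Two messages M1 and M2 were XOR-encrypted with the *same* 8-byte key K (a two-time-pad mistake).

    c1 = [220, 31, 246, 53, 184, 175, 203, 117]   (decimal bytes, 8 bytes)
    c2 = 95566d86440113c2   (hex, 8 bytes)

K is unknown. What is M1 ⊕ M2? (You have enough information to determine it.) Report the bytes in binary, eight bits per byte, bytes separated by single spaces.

01001001 01001001 10011011 10110011 11111100 10101110 11011000 10110111

c1 ⊕ c2 = (M1 ⊕ K) ⊕ (M2 ⊕ K) = M1 ⊕ M2 — the shared key cancels under XOR.
11011100 xor 10010101 = 01001001
00011111 xor 01010110 = 01001001
11110110 xor 01101101 = 10011011
00110101 xor 10000110 = 10110011
10111000 xor 01000100 = 11111100
10101111 xor 00000001 = 10101110
11001011 xor 00010011 = 11011000
01110101 xor 11000010 = 10110111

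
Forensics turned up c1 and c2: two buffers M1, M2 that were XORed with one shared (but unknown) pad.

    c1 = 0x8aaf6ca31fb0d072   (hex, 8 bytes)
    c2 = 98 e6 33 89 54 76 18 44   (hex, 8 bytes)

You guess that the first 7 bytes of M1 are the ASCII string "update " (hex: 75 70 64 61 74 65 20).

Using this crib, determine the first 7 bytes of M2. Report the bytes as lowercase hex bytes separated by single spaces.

67 39 3b 4b 3f a3 e8

First, c1 ⊕ c2 = (M1 ⊕ K) ⊕ (M2 ⊕ K) = M1 ⊕ M2, so the key drops out. Then M2 = (M1 ⊕ M2) ⊕ M1 over the first 7 bytes.
byte 0: (8a xor 98) xor 75 = 12 xor 75 = 67
byte 1: (af xor e6) xor 70 = 49 xor 70 = 39
byte 2: (6c xor 33) xor 64 = 5f xor 64 = 3b
byte 3: (a3 xor 89) xor 61 = 2a xor 61 = 4b
byte 4: (1f xor 54) xor 74 = 4b xor 74 = 3f
byte 5: (b0 xor 76) xor 65 = c6 xor 65 = a3
byte 6: (d0 xor 18) xor 20 = c8 xor 20 = e8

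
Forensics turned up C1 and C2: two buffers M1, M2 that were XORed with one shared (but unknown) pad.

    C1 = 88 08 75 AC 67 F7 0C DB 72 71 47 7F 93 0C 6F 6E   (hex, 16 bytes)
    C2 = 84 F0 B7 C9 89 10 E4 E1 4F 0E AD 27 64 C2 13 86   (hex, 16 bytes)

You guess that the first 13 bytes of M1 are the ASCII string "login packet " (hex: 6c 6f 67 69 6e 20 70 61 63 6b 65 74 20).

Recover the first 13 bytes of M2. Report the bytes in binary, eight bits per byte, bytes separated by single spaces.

01100000 10010111 10100101 00001100 10000000 11000111 10011000 01011011 01011110 00010100 10001111 00101100 11010111

First, C1 ⊕ C2 = (M1 ⊕ K) ⊕ (M2 ⊕ K) = M1 ⊕ M2, so the key drops out. Then M2 = (M1 ⊕ M2) ⊕ M1 over the first 13 bytes.
byte 0: (88 ⊕ 84) ⊕ 6c = 0c ⊕ 6c = 60
byte 1: (08 ⊕ f0) ⊕ 6f = f8 ⊕ 6f = 97
byte 2: (75 ⊕ b7) ⊕ 67 = c2 ⊕ 67 = a5
byte 3: (ac ⊕ c9) ⊕ 69 = 65 ⊕ 69 = 0c
byte 4: (67 ⊕ 89) ⊕ 6e = ee ⊕ 6e = 80
byte 5: (f7 ⊕ 10) ⊕ 20 = e7 ⊕ 20 = c7
byte 6: (0c ⊕ e4) ⊕ 70 = e8 ⊕ 70 = 98
byte 7: (db ⊕ e1) ⊕ 61 = 3a ⊕ 61 = 5b
byte 8: (72 ⊕ 4f) ⊕ 63 = 3d ⊕ 63 = 5e
byte 9: (71 ⊕ 0e) ⊕ 6b = 7f ⊕ 6b = 14
byte 10: (47 ⊕ ad) ⊕ 65 = ea ⊕ 65 = 8f
byte 11: (7f ⊕ 27) ⊕ 74 = 58 ⊕ 74 = 2c
byte 12: (93 ⊕ 64) ⊕ 20 = f7 ⊕ 20 = d7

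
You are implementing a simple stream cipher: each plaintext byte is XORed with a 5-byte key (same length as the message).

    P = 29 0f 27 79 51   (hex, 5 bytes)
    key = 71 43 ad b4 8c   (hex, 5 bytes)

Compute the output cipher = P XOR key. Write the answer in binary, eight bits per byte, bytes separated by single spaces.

00101001 ^ 01110001 = 01011000
00001111 ^ 01000011 = 01001100
00100111 ^ 10101101 = 10001010
01111001 ^ 10110100 = 11001101
01010001 ^ 10001100 = 11011101

01011000 01001100 10001010 11001101 11011101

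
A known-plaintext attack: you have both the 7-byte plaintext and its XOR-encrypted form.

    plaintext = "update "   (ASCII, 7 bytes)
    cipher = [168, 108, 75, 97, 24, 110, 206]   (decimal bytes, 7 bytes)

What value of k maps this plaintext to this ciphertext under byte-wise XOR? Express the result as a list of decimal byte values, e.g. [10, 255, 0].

[221, 28, 47, 0, 108, 11, 238]

Since cipher = plaintext ⊕ k, XORing both sides with plaintext gives k = plaintext ⊕ cipher.
01110101 ⊕ 10101000 = 11011101
01110000 ⊕ 01101100 = 00011100
01100100 ⊕ 01001011 = 00101111
01100001 ⊕ 01100001 = 00000000
01110100 ⊕ 00011000 = 01101100
01100101 ⊕ 01101110 = 00001011
00100000 ⊕ 11001110 = 11101110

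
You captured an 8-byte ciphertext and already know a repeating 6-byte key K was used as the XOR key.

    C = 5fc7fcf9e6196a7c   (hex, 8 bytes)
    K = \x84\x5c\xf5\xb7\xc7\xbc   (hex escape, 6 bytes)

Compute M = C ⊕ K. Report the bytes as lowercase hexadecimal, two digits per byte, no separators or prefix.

The 6-byte key repeats, so the effective keystream is 84 5c f5 b7 c7 bc 84 5c.
byte 0:  95 ⊕ 132 = 219
byte 1: 199 ⊕  92 = 155
byte 2: 252 ⊕ 245 =   9
byte 3: 249 ⊕ 183 =  78
byte 4: 230 ⊕ 199 =  33
byte 5:  25 ⊕ 188 = 165
byte 6: 106 ⊕ 132 = 238
byte 7: 124 ⊕  92 =  32

db9b094e21a5ee20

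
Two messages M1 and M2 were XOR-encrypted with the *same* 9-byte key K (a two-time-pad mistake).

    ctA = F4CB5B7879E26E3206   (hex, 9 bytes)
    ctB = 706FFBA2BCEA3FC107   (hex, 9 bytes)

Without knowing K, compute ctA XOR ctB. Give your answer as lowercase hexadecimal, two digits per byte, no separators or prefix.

84a4a0dac50851f301

ctA ⊕ ctB = (M1 ⊕ K) ⊕ (M2 ⊕ K) = M1 ⊕ M2 — the shared key cancels under XOR.
11110100 XOR 01110000 = 10000100
11001011 XOR 01101111 = 10100100
01011011 XOR 11111011 = 10100000
01111000 XOR 10100010 = 11011010
01111001 XOR 10111100 = 11000101
11100010 XOR 11101010 = 00001000
01101110 XOR 00111111 = 01010001
00110010 XOR 11000001 = 11110011
00000110 XOR 00000111 = 00000001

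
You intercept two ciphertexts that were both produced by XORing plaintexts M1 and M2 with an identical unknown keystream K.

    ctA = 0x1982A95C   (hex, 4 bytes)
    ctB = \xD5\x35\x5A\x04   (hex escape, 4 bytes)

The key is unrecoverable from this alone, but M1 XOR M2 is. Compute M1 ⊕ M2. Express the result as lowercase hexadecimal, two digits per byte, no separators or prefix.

ctA ⊕ ctB = (M1 ⊕ K) ⊕ (M2 ⊕ K) = M1 ⊕ M2 — the shared key cancels under XOR.
19 ⊕ d5 = cc
82 ⊕ 35 = b7
a9 ⊕ 5a = f3
5c ⊕ 04 = 58

ccb7f358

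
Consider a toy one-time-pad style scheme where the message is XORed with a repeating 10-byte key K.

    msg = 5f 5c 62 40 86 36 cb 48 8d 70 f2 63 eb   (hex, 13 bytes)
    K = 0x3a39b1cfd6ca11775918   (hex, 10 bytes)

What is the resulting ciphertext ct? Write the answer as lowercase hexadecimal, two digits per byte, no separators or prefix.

The 10-byte key repeats, so the effective keystream is 3a 39 b1 cf d6 ca 11 77 59 18 3a 39 b1.
byte 0: 5f XOR 3a = 65
byte 1: 5c XOR 39 = 65
byte 2: 62 XOR b1 = d3
byte 3: 40 XOR cf = 8f
byte 4: 86 XOR d6 = 50
byte 5: 36 XOR ca = fc
byte 6: cb XOR 11 = da
byte 7: 48 XOR 77 = 3f
byte 8: 8d XOR 59 = d4
byte 9: 70 XOR 18 = 68
byte 10: f2 XOR 3a = c8
byte 11: 63 XOR 39 = 5a
byte 12: eb XOR b1 = 5a

6565d38f50fcda3fd468c85a5a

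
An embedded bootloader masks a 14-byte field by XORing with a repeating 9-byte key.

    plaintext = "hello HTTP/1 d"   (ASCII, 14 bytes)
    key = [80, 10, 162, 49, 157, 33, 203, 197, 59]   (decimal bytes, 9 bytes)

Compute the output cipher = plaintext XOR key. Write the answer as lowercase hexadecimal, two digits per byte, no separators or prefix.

386fce5df20183916f00259311f9

The 9-byte key repeats, so the effective keystream is 50 0a a2 31 9d 21 cb c5 3b 50 0a a2 31 9d.
byte 0: 68 xor 50 = 38
byte 1: 65 xor 0a = 6f
byte 2: 6c xor a2 = ce
byte 3: 6c xor 31 = 5d
byte 4: 6f xor 9d = f2
byte 5: 20 xor 21 = 01
byte 6: 48 xor cb = 83
byte 7: 54 xor c5 = 91
byte 8: 54 xor 3b = 6f
byte 9: 50 xor 50 = 00
byte 10: 2f xor 0a = 25
byte 11: 31 xor a2 = 93
byte 12: 20 xor 31 = 11
byte 13: 64 xor 9d = f9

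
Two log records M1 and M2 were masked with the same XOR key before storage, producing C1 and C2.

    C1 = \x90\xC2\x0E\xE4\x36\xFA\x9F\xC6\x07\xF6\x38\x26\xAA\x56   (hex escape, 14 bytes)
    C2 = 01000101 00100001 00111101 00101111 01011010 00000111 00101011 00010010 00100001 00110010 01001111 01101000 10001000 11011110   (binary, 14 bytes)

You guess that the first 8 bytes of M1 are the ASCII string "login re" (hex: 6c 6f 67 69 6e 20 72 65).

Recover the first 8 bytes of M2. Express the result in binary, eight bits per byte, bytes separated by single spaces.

10111001 10001100 01010100 10100010 00000010 11011101 11000110 10110001

First, C1 ⊕ C2 = (M1 ⊕ K) ⊕ (M2 ⊕ K) = M1 ⊕ M2, so the key drops out. Then M2 = (M1 ⊕ M2) ⊕ M1 over the first 8 bytes.
byte 0: (90 xor 45) xor 6c = d5 xor 6c = b9
byte 1: (c2 xor 21) xor 6f = e3 xor 6f = 8c
byte 2: (0e xor 3d) xor 67 = 33 xor 67 = 54
byte 3: (e4 xor 2f) xor 69 = cb xor 69 = a2
byte 4: (36 xor 5a) xor 6e = 6c xor 6e = 02
byte 5: (fa xor 07) xor 20 = fd xor 20 = dd
byte 6: (9f xor 2b) xor 72 = b4 xor 72 = c6
byte 7: (c6 xor 12) xor 65 = d4 xor 65 = b1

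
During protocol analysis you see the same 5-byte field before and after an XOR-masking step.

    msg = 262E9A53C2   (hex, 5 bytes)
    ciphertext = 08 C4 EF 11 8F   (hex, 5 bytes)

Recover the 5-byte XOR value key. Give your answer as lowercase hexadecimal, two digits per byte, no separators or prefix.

2eea75424d

Since ciphertext = msg ⊕ key, XORing both sides with msg gives key = msg ⊕ ciphertext.
 38 ^   8 =  46
 46 ^ 196 = 234
154 ^ 239 = 117
 83 ^  17 =  66
194 ^ 143 =  77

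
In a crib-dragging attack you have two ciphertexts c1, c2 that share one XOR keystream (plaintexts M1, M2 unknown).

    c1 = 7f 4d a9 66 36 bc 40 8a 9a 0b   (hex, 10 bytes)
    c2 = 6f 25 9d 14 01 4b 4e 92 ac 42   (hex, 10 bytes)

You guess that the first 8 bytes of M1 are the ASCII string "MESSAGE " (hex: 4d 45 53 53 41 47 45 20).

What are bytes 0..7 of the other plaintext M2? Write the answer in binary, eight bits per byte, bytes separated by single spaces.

First, c1 ⊕ c2 = (M1 ⊕ K) ⊕ (M2 ⊕ K) = M1 ⊕ M2, so the key drops out. Then M2 = (M1 ⊕ M2) ⊕ M1 over the first 8 bytes.
byte 0: (7f ^ 6f) ^ 4d = 10 ^ 4d = 5d
byte 1: (4d ^ 25) ^ 45 = 68 ^ 45 = 2d
byte 2: (a9 ^ 9d) ^ 53 = 34 ^ 53 = 67
byte 3: (66 ^ 14) ^ 53 = 72 ^ 53 = 21
byte 4: (36 ^ 01) ^ 41 = 37 ^ 41 = 76
byte 5: (bc ^ 4b) ^ 47 = f7 ^ 47 = b0
byte 6: (40 ^ 4e) ^ 45 = 0e ^ 45 = 4b
byte 7: (8a ^ 92) ^ 20 = 18 ^ 20 = 38

01011101 00101101 01100111 00100001 01110110 10110000 01001011 00111000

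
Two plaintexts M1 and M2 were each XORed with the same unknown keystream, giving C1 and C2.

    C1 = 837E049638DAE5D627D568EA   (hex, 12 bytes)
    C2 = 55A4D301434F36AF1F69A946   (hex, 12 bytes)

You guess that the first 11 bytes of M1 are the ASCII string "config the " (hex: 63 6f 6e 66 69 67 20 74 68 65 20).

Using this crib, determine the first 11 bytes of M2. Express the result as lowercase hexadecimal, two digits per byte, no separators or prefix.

First, C1 ⊕ C2 = (M1 ⊕ K) ⊕ (M2 ⊕ K) = M1 ⊕ M2, so the key drops out. Then M2 = (M1 ⊕ M2) ⊕ M1 over the first 11 bytes.
byte 0: (83 ⊕ 55) ⊕ 63 = d6 ⊕ 63 = b5
byte 1: (7e ⊕ a4) ⊕ 6f = da ⊕ 6f = b5
byte 2: (04 ⊕ d3) ⊕ 6e = d7 ⊕ 6e = b9
byte 3: (96 ⊕ 01) ⊕ 66 = 97 ⊕ 66 = f1
byte 4: (38 ⊕ 43) ⊕ 69 = 7b ⊕ 69 = 12
byte 5: (da ⊕ 4f) ⊕ 67 = 95 ⊕ 67 = f2
byte 6: (e5 ⊕ 36) ⊕ 20 = d3 ⊕ 20 = f3
byte 7: (d6 ⊕ af) ⊕ 74 = 79 ⊕ 74 = 0d
byte 8: (27 ⊕ 1f) ⊕ 68 = 38 ⊕ 68 = 50
byte 9: (d5 ⊕ 69) ⊕ 65 = bc ⊕ 65 = d9
byte 10: (68 ⊕ a9) ⊕ 20 = c1 ⊕ 20 = e1

b5b5b9f112f2f30d50d9e1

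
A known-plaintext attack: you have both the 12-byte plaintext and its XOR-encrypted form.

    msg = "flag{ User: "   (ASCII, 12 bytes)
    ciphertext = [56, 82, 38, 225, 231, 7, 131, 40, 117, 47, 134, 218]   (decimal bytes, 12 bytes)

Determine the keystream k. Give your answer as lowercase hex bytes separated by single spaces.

5e 3e 47 86 9c 27 d6 5b 10 5d bc fa

Since ciphertext = msg ⊕ k, XORing both sides with msg gives k = msg ⊕ ciphertext.
01100110 xor 00111000 = 01011110
01101100 xor 01010010 = 00111110
01100001 xor 00100110 = 01000111
01100111 xor 11100001 = 10000110
01111011 xor 11100111 = 10011100
00100000 xor 00000111 = 00100111
01010101 xor 10000011 = 11010110
01110011 xor 00101000 = 01011011
01100101 xor 01110101 = 00010000
01110010 xor 00101111 = 01011101
00111010 xor 10000110 = 10111100
00100000 xor 11011010 = 11111010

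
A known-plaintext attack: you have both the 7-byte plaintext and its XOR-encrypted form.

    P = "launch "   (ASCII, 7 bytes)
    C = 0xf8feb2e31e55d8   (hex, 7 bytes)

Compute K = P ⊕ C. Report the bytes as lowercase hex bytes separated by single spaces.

94 9f c7 8d 7d 3d f8

Since C = P ⊕ K, XORing both sides with P gives K = P ⊕ C.
6c xor f8 = 94
61 xor fe = 9f
75 xor b2 = c7
6e xor e3 = 8d
63 xor 1e = 7d
68 xor 55 = 3d
20 xor d8 = f8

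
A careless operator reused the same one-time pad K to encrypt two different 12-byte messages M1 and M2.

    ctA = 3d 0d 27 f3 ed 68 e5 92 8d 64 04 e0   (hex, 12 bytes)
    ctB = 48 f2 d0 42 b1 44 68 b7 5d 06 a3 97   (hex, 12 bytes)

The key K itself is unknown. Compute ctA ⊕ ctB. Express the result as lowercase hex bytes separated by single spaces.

75 ff f7 b1 5c 2c 8d 25 d0 62 a7 77

ctA ⊕ ctB = (M1 ⊕ K) ⊕ (M2 ⊕ K) = M1 ⊕ M2 — the shared key cancels under XOR.
3d ⊕ 48 = 75
0d ⊕ f2 = ff
27 ⊕ d0 = f7
f3 ⊕ 42 = b1
ed ⊕ b1 = 5c
68 ⊕ 44 = 2c
e5 ⊕ 68 = 8d
92 ⊕ b7 = 25
8d ⊕ 5d = d0
64 ⊕ 06 = 62
04 ⊕ a3 = a7
e0 ⊕ 97 = 77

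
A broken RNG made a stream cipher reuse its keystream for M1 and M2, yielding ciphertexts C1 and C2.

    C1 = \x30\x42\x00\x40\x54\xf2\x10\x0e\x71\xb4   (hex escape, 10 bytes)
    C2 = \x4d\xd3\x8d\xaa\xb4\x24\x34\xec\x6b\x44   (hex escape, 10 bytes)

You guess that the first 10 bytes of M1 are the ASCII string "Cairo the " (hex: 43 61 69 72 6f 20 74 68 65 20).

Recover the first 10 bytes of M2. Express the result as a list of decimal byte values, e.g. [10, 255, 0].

[62, 240, 228, 152, 143, 246, 80, 138, 127, 208]

First, C1 ⊕ C2 = (M1 ⊕ K) ⊕ (M2 ⊕ K) = M1 ⊕ M2, so the key drops out. Then M2 = (M1 ⊕ M2) ⊕ M1 over the first 10 bytes.
byte 0: (30 xor 4d) xor 43 = 7d xor 43 = 3e
byte 1: (42 xor d3) xor 61 = 91 xor 61 = f0
byte 2: (00 xor 8d) xor 69 = 8d xor 69 = e4
byte 3: (40 xor aa) xor 72 = ea xor 72 = 98
byte 4: (54 xor b4) xor 6f = e0 xor 6f = 8f
byte 5: (f2 xor 24) xor 20 = d6 xor 20 = f6
byte 6: (10 xor 34) xor 74 = 24 xor 74 = 50
byte 7: (0e xor ec) xor 68 = e2 xor 68 = 8a
byte 8: (71 xor 6b) xor 65 = 1a xor 65 = 7f
byte 9: (b4 xor 44) xor 20 = f0 xor 20 = d0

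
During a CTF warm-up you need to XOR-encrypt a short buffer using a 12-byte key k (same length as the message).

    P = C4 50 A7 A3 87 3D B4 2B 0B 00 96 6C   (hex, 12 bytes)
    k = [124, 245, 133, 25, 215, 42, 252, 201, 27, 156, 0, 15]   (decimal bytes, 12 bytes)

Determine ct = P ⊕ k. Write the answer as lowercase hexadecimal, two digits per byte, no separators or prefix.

b8a522ba501748e2109c9663

11000100 xor 01111100 = 10111000
01010000 xor 11110101 = 10100101
10100111 xor 10000101 = 00100010
10100011 xor 00011001 = 10111010
10000111 xor 11010111 = 01010000
00111101 xor 00101010 = 00010111
10110100 xor 11111100 = 01001000
00101011 xor 11001001 = 11100010
00001011 xor 00011011 = 00010000
00000000 xor 10011100 = 10011100
10010110 xor 00000000 = 10010110
01101100 xor 00001111 = 01100011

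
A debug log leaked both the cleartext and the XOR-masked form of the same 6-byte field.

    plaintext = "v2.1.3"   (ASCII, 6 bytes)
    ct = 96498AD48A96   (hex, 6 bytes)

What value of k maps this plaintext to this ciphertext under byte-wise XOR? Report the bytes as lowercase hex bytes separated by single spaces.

e0 7b a4 e5 a4 a5

Since ct = plaintext ⊕ k, XORing both sides with plaintext gives k = plaintext ⊕ ct.
byte 0: 76 ⊕ 96 = e0
byte 1: 32 ⊕ 49 = 7b
byte 2: 2e ⊕ 8a = a4
byte 3: 31 ⊕ d4 = e5
byte 4: 2e ⊕ 8a = a4
byte 5: 33 ⊕ 96 = a5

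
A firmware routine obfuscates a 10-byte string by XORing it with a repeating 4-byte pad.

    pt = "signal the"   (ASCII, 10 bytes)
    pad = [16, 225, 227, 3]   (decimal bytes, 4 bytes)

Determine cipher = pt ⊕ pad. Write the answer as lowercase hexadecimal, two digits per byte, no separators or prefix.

6388846d718dc3777884

The 4-byte key repeats, so the effective keystream is 10 e1 e3 03 10 e1 e3 03 10 e1.
byte 0: 73 ⊕ 10 = 63
byte 1: 69 ⊕ e1 = 88
byte 2: 67 ⊕ e3 = 84
byte 3: 6e ⊕ 03 = 6d
byte 4: 61 ⊕ 10 = 71
byte 5: 6c ⊕ e1 = 8d
byte 6: 20 ⊕ e3 = c3
byte 7: 74 ⊕ 03 = 77
byte 8: 68 ⊕ 10 = 78
byte 9: 65 ⊕ e1 = 84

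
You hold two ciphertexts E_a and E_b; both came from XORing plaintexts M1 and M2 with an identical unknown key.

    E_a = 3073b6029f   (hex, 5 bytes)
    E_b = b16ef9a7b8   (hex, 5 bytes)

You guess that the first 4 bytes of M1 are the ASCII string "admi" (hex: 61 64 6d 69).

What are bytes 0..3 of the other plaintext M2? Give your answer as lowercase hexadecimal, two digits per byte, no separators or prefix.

First, E_a ⊕ E_b = (M1 ⊕ K) ⊕ (M2 ⊕ K) = M1 ⊕ M2, so the key drops out. Then M2 = (M1 ⊕ M2) ⊕ M1 over the first 4 bytes.
byte 0: (30 xor b1) xor 61 = 81 xor 61 = e0
byte 1: (73 xor 6e) xor 64 = 1d xor 64 = 79
byte 2: (b6 xor f9) xor 6d = 4f xor 6d = 22
byte 3: (02 xor a7) xor 69 = a5 xor 69 = cc

e07922cc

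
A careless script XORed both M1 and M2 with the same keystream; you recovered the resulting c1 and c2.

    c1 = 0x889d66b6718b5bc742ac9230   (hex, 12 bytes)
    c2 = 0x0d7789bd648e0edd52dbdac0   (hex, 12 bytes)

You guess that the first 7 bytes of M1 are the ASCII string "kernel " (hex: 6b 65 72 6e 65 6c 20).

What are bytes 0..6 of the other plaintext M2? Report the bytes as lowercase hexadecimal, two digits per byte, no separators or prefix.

ee8f9d65706975

First, c1 ⊕ c2 = (M1 ⊕ K) ⊕ (M2 ⊕ K) = M1 ⊕ M2, so the key drops out. Then M2 = (M1 ⊕ M2) ⊕ M1 over the first 7 bytes.
byte 0: (88 XOR 0d) XOR 6b = 85 XOR 6b = ee
byte 1: (9d XOR 77) XOR 65 = ea XOR 65 = 8f
byte 2: (66 XOR 89) XOR 72 = ef XOR 72 = 9d
byte 3: (b6 XOR bd) XOR 6e = 0b XOR 6e = 65
byte 4: (71 XOR 64) XOR 65 = 15 XOR 65 = 70
byte 5: (8b XOR 8e) XOR 6c = 05 XOR 6c = 69
byte 6: (5b XOR 0e) XOR 20 = 55 XOR 20 = 75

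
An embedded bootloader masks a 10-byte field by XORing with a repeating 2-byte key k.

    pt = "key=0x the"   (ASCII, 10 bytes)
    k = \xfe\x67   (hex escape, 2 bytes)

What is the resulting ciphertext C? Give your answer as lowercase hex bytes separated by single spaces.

95 02 87 5a ce 1f de 13 96 02

The 2-byte key repeats, so the effective keystream is fe 67 fe 67 fe 67 fe 67 fe 67.
byte 0: 6b ^ fe = 95
byte 1: 65 ^ 67 = 02
byte 2: 79 ^ fe = 87
byte 3: 3d ^ 67 = 5a
byte 4: 30 ^ fe = ce
byte 5: 78 ^ 67 = 1f
byte 6: 20 ^ fe = de
byte 7: 74 ^ 67 = 13
byte 8: 68 ^ fe = 96
byte 9: 65 ^ 67 = 02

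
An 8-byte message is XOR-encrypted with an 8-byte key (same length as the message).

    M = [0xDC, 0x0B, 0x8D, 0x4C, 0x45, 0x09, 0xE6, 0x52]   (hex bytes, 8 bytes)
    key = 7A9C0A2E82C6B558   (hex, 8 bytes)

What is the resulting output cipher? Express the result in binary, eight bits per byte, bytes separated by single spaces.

220 ⊕ 122 = 166
 11 ⊕ 156 = 151
141 ⊕  10 = 135
 76 ⊕  46 =  98
 69 ⊕ 130 = 199
  9 ⊕ 198 = 207
230 ⊕ 181 =  83
 82 ⊕  88 =  10

10100110 10010111 10000111 01100010 11000111 11001111 01010011 00001010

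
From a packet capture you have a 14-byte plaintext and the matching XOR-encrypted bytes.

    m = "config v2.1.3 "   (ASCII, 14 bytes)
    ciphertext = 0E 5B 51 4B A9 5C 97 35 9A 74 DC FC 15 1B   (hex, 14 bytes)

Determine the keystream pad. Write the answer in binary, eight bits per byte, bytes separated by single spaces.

01101101 00110100 00111111 00101101 11000000 00111011 10110111 01000011 10101000 01011010 11101101 11010010 00100110 00111011

Since ciphertext = m ⊕ pad, XORing both sides with m gives pad = m ⊕ ciphertext.
63 ^ 0e = 6d
6f ^ 5b = 34
6e ^ 51 = 3f
66 ^ 4b = 2d
69 ^ a9 = c0
67 ^ 5c = 3b
20 ^ 97 = b7
76 ^ 35 = 43
32 ^ 9a = a8
2e ^ 74 = 5a
31 ^ dc = ed
2e ^ fc = d2
33 ^ 15 = 26
20 ^ 1b = 3b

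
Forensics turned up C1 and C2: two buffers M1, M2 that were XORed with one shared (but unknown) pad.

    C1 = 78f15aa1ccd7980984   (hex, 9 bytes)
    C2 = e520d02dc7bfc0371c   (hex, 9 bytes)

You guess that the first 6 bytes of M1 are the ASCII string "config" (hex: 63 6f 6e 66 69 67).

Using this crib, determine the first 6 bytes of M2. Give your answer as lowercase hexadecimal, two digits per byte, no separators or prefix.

febee4ea620f

First, C1 ⊕ C2 = (M1 ⊕ K) ⊕ (M2 ⊕ K) = M1 ⊕ M2, so the key drops out. Then M2 = (M1 ⊕ M2) ⊕ M1 over the first 6 bytes.
byte 0: (78 XOR e5) XOR 63 = 9d XOR 63 = fe
byte 1: (f1 XOR 20) XOR 6f = d1 XOR 6f = be
byte 2: (5a XOR d0) XOR 6e = 8a XOR 6e = e4
byte 3: (a1 XOR 2d) XOR 66 = 8c XOR 66 = ea
byte 4: (cc XOR c7) XOR 69 = 0b XOR 69 = 62
byte 5: (d7 XOR bf) XOR 67 = 68 XOR 67 = 0f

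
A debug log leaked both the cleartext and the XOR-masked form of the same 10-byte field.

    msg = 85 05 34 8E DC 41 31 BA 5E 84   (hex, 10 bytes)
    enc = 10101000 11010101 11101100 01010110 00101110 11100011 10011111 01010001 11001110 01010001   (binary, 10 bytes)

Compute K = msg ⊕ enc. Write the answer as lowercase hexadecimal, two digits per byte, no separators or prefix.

2dd0d8d8f2a2aeeb90d5

Since enc = msg ⊕ K, XORing both sides with msg gives K = msg ⊕ enc.
byte 0: 85 ^ a8 = 2d
byte 1: 05 ^ d5 = d0
byte 2: 34 ^ ec = d8
byte 3: 8e ^ 56 = d8
byte 4: dc ^ 2e = f2
byte 5: 41 ^ e3 = a2
byte 6: 31 ^ 9f = ae
byte 7: ba ^ 51 = eb
byte 8: 5e ^ ce = 90
byte 9: 84 ^ 51 = d5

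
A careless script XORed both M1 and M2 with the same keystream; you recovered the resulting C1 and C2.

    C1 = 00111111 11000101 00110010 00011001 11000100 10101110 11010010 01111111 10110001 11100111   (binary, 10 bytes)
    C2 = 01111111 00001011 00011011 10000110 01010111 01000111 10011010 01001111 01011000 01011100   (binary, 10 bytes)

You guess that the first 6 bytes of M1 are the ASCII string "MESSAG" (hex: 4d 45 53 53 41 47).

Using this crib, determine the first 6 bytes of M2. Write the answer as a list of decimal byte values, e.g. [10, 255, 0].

[13, 139, 122, 204, 210, 174]

First, C1 ⊕ C2 = (M1 ⊕ K) ⊕ (M2 ⊕ K) = M1 ⊕ M2, so the key drops out. Then M2 = (M1 ⊕ M2) ⊕ M1 over the first 6 bytes.
byte 0: (3f ⊕ 7f) ⊕ 4d = 40 ⊕ 4d = 0d
byte 1: (c5 ⊕ 0b) ⊕ 45 = ce ⊕ 45 = 8b
byte 2: (32 ⊕ 1b) ⊕ 53 = 29 ⊕ 53 = 7a
byte 3: (19 ⊕ 86) ⊕ 53 = 9f ⊕ 53 = cc
byte 4: (c4 ⊕ 57) ⊕ 41 = 93 ⊕ 41 = d2
byte 5: (ae ⊕ 47) ⊕ 47 = e9 ⊕ 47 = ae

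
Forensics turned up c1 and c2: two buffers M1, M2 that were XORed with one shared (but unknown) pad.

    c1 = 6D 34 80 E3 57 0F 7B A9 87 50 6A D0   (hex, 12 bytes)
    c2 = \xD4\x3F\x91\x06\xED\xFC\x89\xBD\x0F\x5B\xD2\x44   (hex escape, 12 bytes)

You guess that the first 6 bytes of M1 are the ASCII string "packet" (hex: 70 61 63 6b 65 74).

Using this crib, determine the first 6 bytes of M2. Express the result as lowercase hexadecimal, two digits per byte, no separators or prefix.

First, c1 ⊕ c2 = (M1 ⊕ K) ⊕ (M2 ⊕ K) = M1 ⊕ M2, so the key drops out. Then M2 = (M1 ⊕ M2) ⊕ M1 over the first 6 bytes.
byte 0: (6d ⊕ d4) ⊕ 70 = b9 ⊕ 70 = c9
byte 1: (34 ⊕ 3f) ⊕ 61 = 0b ⊕ 61 = 6a
byte 2: (80 ⊕ 91) ⊕ 63 = 11 ⊕ 63 = 72
byte 3: (e3 ⊕ 06) ⊕ 6b = e5 ⊕ 6b = 8e
byte 4: (57 ⊕ ed) ⊕ 65 = ba ⊕ 65 = df
byte 5: (0f ⊕ fc) ⊕ 74 = f3 ⊕ 74 = 87

c96a728edf87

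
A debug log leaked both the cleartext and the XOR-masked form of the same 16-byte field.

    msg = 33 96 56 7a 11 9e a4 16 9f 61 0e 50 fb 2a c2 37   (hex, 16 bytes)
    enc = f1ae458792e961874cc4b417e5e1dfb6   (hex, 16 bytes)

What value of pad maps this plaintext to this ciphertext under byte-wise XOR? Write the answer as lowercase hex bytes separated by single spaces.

Since enc = msg ⊕ pad, XORing both sides with msg gives pad = msg ⊕ enc.
byte 0: 33 ^ f1 = c2
byte 1: 96 ^ ae = 38
byte 2: 56 ^ 45 = 13
byte 3: 7a ^ 87 = fd
byte 4: 11 ^ 92 = 83
byte 5: 9e ^ e9 = 77
byte 6: a4 ^ 61 = c5
byte 7: 16 ^ 87 = 91
byte 8: 9f ^ 4c = d3
byte 9: 61 ^ c4 = a5
byte 10: 0e ^ b4 = ba
byte 11: 50 ^ 17 = 47
byte 12: fb ^ e5 = 1e
byte 13: 2a ^ e1 = cb
byte 14: c2 ^ df = 1d
byte 15: 37 ^ b6 = 81

c2 38 13 fd 83 77 c5 91 d3 a5 ba 47 1e cb 1d 81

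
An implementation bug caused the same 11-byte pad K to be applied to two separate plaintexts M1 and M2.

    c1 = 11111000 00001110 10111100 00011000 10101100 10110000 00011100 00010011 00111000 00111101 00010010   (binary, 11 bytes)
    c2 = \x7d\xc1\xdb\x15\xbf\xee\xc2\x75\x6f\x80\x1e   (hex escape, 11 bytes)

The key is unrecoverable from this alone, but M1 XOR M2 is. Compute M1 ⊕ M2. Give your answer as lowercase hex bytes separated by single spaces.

c1 ⊕ c2 = (M1 ⊕ K) ⊕ (M2 ⊕ K) = M1 ⊕ M2 — the shared key cancels under XOR.
f8 xor 7d = 85
0e xor c1 = cf
bc xor db = 67
18 xor 15 = 0d
ac xor bf = 13
b0 xor ee = 5e
1c xor c2 = de
13 xor 75 = 66
38 xor 6f = 57
3d xor 80 = bd
12 xor 1e = 0c

85 cf 67 0d 13 5e de 66 57 bd 0c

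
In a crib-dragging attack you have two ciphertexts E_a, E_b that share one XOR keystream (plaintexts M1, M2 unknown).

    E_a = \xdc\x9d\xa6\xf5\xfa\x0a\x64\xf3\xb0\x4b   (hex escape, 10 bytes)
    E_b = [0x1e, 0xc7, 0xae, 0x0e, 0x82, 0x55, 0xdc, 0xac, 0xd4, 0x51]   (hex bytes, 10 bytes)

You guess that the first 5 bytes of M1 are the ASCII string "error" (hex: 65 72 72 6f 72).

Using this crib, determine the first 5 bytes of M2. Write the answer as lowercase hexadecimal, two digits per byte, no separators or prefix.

a7287a940a

First, E_a ⊕ E_b = (M1 ⊕ K) ⊕ (M2 ⊕ K) = M1 ⊕ M2, so the key drops out. Then M2 = (M1 ⊕ M2) ⊕ M1 over the first 5 bytes.
byte 0: (dc xor 1e) xor 65 = c2 xor 65 = a7
byte 1: (9d xor c7) xor 72 = 5a xor 72 = 28
byte 2: (a6 xor ae) xor 72 = 08 xor 72 = 7a
byte 3: (f5 xor 0e) xor 6f = fb xor 6f = 94
byte 4: (fa xor 82) xor 72 = 78 xor 72 = 0a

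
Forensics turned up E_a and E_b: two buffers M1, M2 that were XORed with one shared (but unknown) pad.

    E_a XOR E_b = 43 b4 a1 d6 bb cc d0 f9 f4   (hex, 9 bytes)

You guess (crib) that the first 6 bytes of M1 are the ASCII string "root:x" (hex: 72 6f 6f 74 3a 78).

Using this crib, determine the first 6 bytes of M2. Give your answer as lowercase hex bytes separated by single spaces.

31 db ce a2 81 b4

Since E_a ⊕ E_b = M1 ⊕ M2, XORing with the guessed M1 bytes yields the corresponding M2 bytes: M2 = (E_a ⊕ E_b) ⊕ M1.
43 ^ 72 = 31
b4 ^ 6f = db
a1 ^ 6f = ce
d6 ^ 74 = a2
bb ^ 3a = 81
cc ^ 78 = b4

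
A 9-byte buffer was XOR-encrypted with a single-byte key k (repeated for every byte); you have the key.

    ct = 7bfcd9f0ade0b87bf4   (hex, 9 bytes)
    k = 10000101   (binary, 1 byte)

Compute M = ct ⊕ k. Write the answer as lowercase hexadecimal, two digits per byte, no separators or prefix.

The 1-byte key repeats, so the effective keystream is 85 85 85 85 85 85 85 85 85.
byte 0: 01111011 ^ 10000101 = 11111110
byte 1: 11111100 ^ 10000101 = 01111001
byte 2: 11011001 ^ 10000101 = 01011100
byte 3: 11110000 ^ 10000101 = 01110101
byte 4: 10101101 ^ 10000101 = 00101000
byte 5: 11100000 ^ 10000101 = 01100101
byte 6: 10111000 ^ 10000101 = 00111101
byte 7: 01111011 ^ 10000101 = 11111110
byte 8: 11110100 ^ 10000101 = 01110001

fe795c7528653dfe71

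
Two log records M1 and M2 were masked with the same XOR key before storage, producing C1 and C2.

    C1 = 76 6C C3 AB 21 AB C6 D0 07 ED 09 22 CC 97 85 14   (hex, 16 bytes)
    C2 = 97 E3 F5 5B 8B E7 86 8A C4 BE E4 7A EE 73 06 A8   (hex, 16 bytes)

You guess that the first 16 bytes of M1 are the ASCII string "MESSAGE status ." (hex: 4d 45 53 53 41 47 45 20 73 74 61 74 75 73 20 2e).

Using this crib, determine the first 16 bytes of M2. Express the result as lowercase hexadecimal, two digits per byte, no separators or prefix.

acca65a3eb0b057ab0278c2c5797a392

First, C1 ⊕ C2 = (M1 ⊕ K) ⊕ (M2 ⊕ K) = M1 ⊕ M2, so the key drops out. Then M2 = (M1 ⊕ M2) ⊕ M1 over the first 16 bytes.
byte 0: (76 xor 97) xor 4d = e1 xor 4d = ac
byte 1: (6c xor e3) xor 45 = 8f xor 45 = ca
byte 2: (c3 xor f5) xor 53 = 36 xor 53 = 65
byte 3: (ab xor 5b) xor 53 = f0 xor 53 = a3
byte 4: (21 xor 8b) xor 41 = aa xor 41 = eb
byte 5: (ab xor e7) xor 47 = 4c xor 47 = 0b
byte 6: (c6 xor 86) xor 45 = 40 xor 45 = 05
byte 7: (d0 xor 8a) xor 20 = 5a xor 20 = 7a
byte 8: (07 xor c4) xor 73 = c3 xor 73 = b0
byte 9: (ed xor be) xor 74 = 53 xor 74 = 27
byte 10: (09 xor e4) xor 61 = ed xor 61 = 8c
byte 11: (22 xor 7a) xor 74 = 58 xor 74 = 2c
byte 12: (cc xor ee) xor 75 = 22 xor 75 = 57
byte 13: (97 xor 73) xor 73 = e4 xor 73 = 97
byte 14: (85 xor 06) xor 20 = 83 xor 20 = a3
byte 15: (14 xor a8) xor 2e = bc xor 2e = 92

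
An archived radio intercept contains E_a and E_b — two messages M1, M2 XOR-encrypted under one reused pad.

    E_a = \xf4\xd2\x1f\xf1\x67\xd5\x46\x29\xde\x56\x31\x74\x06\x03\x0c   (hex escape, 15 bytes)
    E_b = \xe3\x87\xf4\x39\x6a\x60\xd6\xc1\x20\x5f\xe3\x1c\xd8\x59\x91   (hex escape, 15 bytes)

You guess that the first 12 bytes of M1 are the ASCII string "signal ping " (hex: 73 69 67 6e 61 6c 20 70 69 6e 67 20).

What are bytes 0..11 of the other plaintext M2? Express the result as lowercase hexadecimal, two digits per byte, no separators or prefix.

First, E_a ⊕ E_b = (M1 ⊕ K) ⊕ (M2 ⊕ K) = M1 ⊕ M2, so the key drops out. Then M2 = (M1 ⊕ M2) ⊕ M1 over the first 12 bytes.
byte 0: (f4 xor e3) xor 73 = 17 xor 73 = 64
byte 1: (d2 xor 87) xor 69 = 55 xor 69 = 3c
byte 2: (1f xor f4) xor 67 = eb xor 67 = 8c
byte 3: (f1 xor 39) xor 6e = c8 xor 6e = a6
byte 4: (67 xor 6a) xor 61 = 0d xor 61 = 6c
byte 5: (d5 xor 60) xor 6c = b5 xor 6c = d9
byte 6: (46 xor d6) xor 20 = 90 xor 20 = b0
byte 7: (29 xor c1) xor 70 = e8 xor 70 = 98
byte 8: (de xor 20) xor 69 = fe xor 69 = 97
byte 9: (56 xor 5f) xor 6e = 09 xor 6e = 67
byte 10: (31 xor e3) xor 67 = d2 xor 67 = b5
byte 11: (74 xor 1c) xor 20 = 68 xor 20 = 48

643c8ca66cd9b0989767b548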